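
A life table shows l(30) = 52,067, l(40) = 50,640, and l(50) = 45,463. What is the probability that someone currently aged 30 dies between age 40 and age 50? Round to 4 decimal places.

0.0994

This is the probability of reaching 40 but not 50, conditional on being alive at 30: (l(40) − l(50)) / l(30).
= (50,640 − 45,463) / 52,067 = 5,177 / 52,067 = 0.099430.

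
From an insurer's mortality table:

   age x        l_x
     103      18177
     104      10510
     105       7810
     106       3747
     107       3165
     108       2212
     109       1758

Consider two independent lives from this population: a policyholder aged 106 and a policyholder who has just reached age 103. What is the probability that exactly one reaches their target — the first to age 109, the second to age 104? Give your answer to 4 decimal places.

p₁ = l_109/l_106 = 1758/3747 = 0.469175; p₂ = l_104/l_103 = 10510/18177 = 0.578203.
P(exactly one) = p₁(1−p₂) + (1−p₁)p₂ = 0.197897 + 0.306925 = 0.504821.

0.5048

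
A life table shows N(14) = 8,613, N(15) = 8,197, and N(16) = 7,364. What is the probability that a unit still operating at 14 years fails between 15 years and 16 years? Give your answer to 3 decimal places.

0.097

This is the probability of reaching 15 but not 16, conditional on being operational at 14: (N(15) − N(16)) / N(14).
= (8,197 − 7,364) / 8,613 = 833 / 8,613 = 0.096714.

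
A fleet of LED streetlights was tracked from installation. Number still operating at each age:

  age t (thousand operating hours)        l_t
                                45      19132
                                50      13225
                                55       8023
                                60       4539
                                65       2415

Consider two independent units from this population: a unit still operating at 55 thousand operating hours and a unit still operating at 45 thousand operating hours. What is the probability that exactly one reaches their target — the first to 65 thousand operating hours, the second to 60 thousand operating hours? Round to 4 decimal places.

p₁ = l_65/l_55 = 2415/8023 = 0.301010; p₂ = l_60/l_45 = 4539/19132 = 0.237246.
P(exactly one) = p₁(1−p₂) + (1−p₁)p₂ = 0.229597 + 0.165833 = 0.395429.

0.3954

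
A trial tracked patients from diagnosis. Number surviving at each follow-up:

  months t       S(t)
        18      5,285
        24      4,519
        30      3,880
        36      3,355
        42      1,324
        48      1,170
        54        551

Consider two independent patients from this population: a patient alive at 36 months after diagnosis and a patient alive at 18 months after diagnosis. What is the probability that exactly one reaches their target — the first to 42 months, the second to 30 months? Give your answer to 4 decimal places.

0.5493

p₁ = S(42)/S(36) = 1,324/3,355 = 0.394635; p₂ = S(30)/S(18) = 3,880/5,285 = 0.734153.
P(exactly one) = p₁(1−p₂) + (1−p₁)p₂ = 0.104913 + 0.444431 = 0.549343.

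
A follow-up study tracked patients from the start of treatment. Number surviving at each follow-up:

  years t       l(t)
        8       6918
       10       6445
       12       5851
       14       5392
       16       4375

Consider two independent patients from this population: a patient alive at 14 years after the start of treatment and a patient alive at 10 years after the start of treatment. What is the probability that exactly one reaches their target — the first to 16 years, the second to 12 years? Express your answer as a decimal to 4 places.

p₁ = l(16)/l(14) = 4375/5392 = 0.811387; p₂ = l(12)/l(10) = 5851/6445 = 0.907836.
P(exactly one) = p₁(1−p₂) + (1−p₁)p₂ = 0.074781 + 0.171230 = 0.246010.

0.2460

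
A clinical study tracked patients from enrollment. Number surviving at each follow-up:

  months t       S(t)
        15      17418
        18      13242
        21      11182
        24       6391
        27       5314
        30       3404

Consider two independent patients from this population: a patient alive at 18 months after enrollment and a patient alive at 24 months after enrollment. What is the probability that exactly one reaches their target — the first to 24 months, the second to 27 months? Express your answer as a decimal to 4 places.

p₁ = S(24)/S(18) = 6391/13242 = 0.482631; p₂ = S(27)/S(24) = 5314/6391 = 0.831482.
P(exactly one) = p₁(1−p₂) + (1−p₁)p₂ = 0.081332 + 0.430183 = 0.511515.

0.5115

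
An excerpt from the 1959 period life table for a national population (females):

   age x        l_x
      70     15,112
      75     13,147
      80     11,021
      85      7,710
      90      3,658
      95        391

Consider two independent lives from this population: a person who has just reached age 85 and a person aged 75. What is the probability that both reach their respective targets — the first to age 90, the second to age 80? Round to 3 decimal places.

p₁ = l_90/l_85 = 3,658/7,710 = 0.474449; p₂ = l_80/l_75 = 11,021/13,147 = 0.838290.
P(both) = p₁ × p₂ = 0.474449 × 0.838290 = 0.397726.

0.398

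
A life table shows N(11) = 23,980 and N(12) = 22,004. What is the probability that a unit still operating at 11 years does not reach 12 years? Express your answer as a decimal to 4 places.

P(fail before 12 | operational at 11) = 1 − N(12)/N(11) = 1 − 22,004/23,980 = (1,976)/23,980 = 0.082402.

0.0824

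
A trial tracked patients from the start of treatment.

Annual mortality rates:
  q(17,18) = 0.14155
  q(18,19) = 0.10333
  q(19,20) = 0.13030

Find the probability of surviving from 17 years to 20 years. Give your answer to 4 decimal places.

0.6694

P(survive 17→20) = (1 − 0.14155) × (1 − 0.10333) × (1 − 0.13030).
= 0.85845 × 0.89667 × 0.86970 = 0.669448.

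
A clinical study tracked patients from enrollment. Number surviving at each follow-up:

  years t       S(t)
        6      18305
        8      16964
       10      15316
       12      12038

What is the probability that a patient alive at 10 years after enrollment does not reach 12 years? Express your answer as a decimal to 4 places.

P(die before 12 | alive at 10) = 1 − S(12)/S(10) = 1 − 12038/15316 = (3278)/15316 = 0.214025.

0.2140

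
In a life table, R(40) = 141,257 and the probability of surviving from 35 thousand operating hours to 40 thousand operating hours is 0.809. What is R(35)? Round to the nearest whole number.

R(35) = R(40) / p = 141,257 / 0.809 = 174607.

174607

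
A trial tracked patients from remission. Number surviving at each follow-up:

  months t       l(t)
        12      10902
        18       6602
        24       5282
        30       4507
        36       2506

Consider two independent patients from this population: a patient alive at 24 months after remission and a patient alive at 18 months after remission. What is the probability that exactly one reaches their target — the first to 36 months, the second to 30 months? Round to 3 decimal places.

0.509

p₁ = l(36)/l(24) = 2506/5282 = 0.474441; p₂ = l(30)/l(18) = 4507/6602 = 0.682672.
P(exactly one) = p₁(1−p₂) + (1−p₁)p₂ = 0.150553 + 0.358784 = 0.509338.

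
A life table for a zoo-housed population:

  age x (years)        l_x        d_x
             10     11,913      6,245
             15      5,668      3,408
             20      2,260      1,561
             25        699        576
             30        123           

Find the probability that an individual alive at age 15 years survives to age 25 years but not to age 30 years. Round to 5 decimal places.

This is the probability of reaching 25 but not 30, conditional on being alive at 15: (l_25 − l_30) / l_15.
= (699 − 123) / 5,668 = 576 / 5,668 = 0.101623.

0.10162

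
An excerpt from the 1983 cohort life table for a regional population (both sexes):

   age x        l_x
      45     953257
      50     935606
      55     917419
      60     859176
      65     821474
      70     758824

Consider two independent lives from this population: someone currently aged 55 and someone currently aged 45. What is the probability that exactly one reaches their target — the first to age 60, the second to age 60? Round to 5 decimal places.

p₁ = l_60/l_55 = 859176/917419 = 0.936514; p₂ = l_60/l_45 = 859176/953257 = 0.901306.
P(exactly one) = p₁(1−p₂) + (1−p₁)p₂ = 0.092428 + 0.057220 = 0.149649.

0.14965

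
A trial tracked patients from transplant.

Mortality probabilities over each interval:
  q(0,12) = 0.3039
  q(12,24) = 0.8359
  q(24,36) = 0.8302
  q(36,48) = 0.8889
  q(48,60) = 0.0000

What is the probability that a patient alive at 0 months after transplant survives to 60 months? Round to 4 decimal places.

P(survive 0→60) = (1 − 0.3039) × (1 − 0.8359) × (1 − 0.8302) × (1 − 0.8889) × (1 − 0.0000).
= 0.6961 × 0.1641 × 0.1698 × 0.1111 × 1.0000 = 0.002155.

0.0022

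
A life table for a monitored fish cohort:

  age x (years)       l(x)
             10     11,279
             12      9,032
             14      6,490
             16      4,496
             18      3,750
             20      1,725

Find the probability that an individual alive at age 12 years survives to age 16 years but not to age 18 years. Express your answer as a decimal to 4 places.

0.0826

This is the probability of reaching 16 but not 18, conditional on being alive at 12: (l(16) − l(18)) / l(12).
= (4,496 − 3,750) / 9,032 = 746 / 9,032 = 0.082595.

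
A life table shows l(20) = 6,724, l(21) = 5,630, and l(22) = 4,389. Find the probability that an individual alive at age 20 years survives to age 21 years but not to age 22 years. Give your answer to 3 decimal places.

0.185

This is the probability of reaching 21 but not 22, conditional on being alive at 20: (l(21) − l(22)) / l(20).
= (5,630 − 4,389) / 6,724 = 1,241 / 6,724 = 0.184563.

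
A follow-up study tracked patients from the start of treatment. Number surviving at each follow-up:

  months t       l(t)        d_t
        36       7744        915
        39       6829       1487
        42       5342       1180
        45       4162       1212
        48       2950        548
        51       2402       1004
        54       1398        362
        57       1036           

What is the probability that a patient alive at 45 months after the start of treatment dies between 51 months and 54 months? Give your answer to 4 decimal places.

0.2412

This is the probability of reaching 51 but not 54, conditional on being alive at 45: (l(51) − l(54)) / l(45).
= (2402 − 1398) / 4162 = 1004 / 4162 = 0.241230.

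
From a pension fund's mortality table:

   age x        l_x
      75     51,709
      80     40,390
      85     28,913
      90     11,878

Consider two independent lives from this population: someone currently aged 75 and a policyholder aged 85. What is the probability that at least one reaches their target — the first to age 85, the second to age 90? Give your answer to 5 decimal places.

0.74026

p₁ = l_85/l_75 = 28,913/51,709 = 0.559148; p₂ = l_90/l_85 = 11,878/28,913 = 0.410819.
P(at least one) = 1 − (1−p₁)(1−p₂) = 1 − 0.440852 × 0.589181 = 0.740258.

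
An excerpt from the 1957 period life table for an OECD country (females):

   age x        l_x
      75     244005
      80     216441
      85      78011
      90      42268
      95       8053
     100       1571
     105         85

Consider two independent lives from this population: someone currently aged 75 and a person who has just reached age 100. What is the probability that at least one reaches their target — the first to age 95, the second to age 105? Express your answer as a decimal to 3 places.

p₁ = l_95/l_75 = 8053/244005 = 0.033003; p₂ = l_105/l_100 = 85/1571 = 0.054106.
P(at least one) = 1 − (1−p₁)(1−p₂) = 1 − 0.966997 × 0.945894 = 0.085323.

0.085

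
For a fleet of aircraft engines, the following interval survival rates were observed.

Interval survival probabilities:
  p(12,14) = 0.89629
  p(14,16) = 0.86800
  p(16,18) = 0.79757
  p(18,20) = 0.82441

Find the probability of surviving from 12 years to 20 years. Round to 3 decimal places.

The overall survival probability is 0.89629 × 0.86800 × 0.79757 × 0.82441.
= 0.511541.

0.512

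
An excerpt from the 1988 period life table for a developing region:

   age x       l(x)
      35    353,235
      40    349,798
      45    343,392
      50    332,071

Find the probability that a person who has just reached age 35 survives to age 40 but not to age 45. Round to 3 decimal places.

0.018

This is the probability of reaching 40 but not 45, conditional on being alive at 35: (l(40) − l(45)) / l(35).
= (349,798 − 343,392) / 353,235 = 6,406 / 353,235 = 0.018135.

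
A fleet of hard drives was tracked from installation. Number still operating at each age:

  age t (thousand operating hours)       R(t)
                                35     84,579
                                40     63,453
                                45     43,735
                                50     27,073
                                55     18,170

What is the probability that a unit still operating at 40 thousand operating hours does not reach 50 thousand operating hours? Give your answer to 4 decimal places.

P(fail before 50 | operational at 40) = 1 − R(50)/R(40) = 1 − 27,073/63,453 = (36,380)/63,453 = 0.573338.

0.5733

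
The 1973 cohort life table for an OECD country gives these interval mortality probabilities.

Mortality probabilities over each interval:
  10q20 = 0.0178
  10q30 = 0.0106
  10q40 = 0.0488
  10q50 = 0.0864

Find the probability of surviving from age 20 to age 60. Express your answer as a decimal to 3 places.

Chaining the interval survival probabilities: (1 − 0.0178) × (1 − 0.0106) × (1 − 0.0488) × (1 − 0.0864).
= 0.9822 × 0.9894 × 0.9512 × 0.9136 = 0.844500.

0.845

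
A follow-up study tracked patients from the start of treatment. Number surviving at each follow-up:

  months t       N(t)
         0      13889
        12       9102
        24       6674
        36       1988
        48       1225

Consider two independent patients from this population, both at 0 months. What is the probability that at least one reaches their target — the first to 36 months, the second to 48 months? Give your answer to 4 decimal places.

0.2187

p₁ = N(36)/N(0) = 1988/13889 = 0.143135; p₂ = N(48)/N(0) = 1225/13889 = 0.088199.
P(at least one) = 1 − (1−p₁)(1−p₂) = 1 − 0.856865 × 0.911801 = 0.218710.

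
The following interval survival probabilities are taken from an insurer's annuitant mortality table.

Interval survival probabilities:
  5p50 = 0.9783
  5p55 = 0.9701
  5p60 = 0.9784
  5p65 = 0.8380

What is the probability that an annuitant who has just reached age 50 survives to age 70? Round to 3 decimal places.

20p50 = 0.9783 × 0.9701 × 0.9784 × 0.8380.
= 0.778124.

0.778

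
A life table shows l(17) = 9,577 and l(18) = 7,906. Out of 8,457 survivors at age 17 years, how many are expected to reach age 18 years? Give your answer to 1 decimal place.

The relevant probability is 7,906/9,577 = 0.825519.
Expected number = 8,457 × 0.825519 = 6981.4.

6981.4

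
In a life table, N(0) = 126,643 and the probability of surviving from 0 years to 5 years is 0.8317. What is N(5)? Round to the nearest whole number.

N(5) = N(0) × p = 126,643 × 0.8317 = 105329.

105329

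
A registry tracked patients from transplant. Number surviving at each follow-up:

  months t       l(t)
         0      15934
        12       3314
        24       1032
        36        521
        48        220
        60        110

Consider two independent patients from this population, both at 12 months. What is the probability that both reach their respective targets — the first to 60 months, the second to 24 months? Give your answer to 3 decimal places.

0.010

p₁ = l(60)/l(12) = 110/3314 = 0.033193; p₂ = l(24)/l(12) = 1032/3314 = 0.311406.
P(both) = p₁ × p₂ = 0.033193 × 0.311406 = 0.010336.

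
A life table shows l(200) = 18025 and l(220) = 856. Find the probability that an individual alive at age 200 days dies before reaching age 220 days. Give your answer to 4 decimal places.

P(die before 220 | alive at 200) = 1 − l(220)/l(200) = 1 − 856/18025 = (17169)/18025 = 0.952510.

0.9525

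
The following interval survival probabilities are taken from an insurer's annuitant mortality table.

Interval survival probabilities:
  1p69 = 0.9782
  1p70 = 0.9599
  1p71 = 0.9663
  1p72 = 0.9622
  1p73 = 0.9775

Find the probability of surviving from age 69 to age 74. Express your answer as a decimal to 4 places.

0.8534

The overall survival probability is 0.9782 × 0.9599 × 0.9663 × 0.9622 × 0.9775.
= 0.853390.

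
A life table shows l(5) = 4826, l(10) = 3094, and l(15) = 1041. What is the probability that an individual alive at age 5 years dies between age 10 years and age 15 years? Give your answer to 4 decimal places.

This is the probability of reaching 10 but not 15, conditional on being alive at 5: (l(10) − l(15)) / l(5).
= (3094 − 1041) / 4826 = 2053 / 4826 = 0.425404.

0.4254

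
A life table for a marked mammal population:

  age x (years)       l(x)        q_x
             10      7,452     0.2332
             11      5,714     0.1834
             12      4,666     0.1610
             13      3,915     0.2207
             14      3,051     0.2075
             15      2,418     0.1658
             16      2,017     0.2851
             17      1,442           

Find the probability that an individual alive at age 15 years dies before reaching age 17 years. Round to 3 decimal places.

P(die before 17 | alive at 15) = 1 − l(17)/l(15) = 1 − 1,442/2,418 = (976)/2,418 = 0.403639.

0.404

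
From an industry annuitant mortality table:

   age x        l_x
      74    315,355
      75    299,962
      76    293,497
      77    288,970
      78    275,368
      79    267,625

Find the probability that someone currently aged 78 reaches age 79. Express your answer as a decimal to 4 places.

The conditional survival probability is l_79/l_78 = 267,625/275,368 = 0.971881.

0.9719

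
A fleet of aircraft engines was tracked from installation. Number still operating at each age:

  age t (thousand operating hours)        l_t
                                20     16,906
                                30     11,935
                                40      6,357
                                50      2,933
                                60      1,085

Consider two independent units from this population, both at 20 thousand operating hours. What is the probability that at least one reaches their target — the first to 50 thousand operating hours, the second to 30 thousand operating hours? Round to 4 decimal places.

p₁ = l_50/l_20 = 2,933/16,906 = 0.173489; p₂ = l_30/l_20 = 11,935/16,906 = 0.705962.
P(at least one) = 1 − (1−p₁)(1−p₂) = 1 − 0.826511 × 0.294038 = 0.756974.

0.7570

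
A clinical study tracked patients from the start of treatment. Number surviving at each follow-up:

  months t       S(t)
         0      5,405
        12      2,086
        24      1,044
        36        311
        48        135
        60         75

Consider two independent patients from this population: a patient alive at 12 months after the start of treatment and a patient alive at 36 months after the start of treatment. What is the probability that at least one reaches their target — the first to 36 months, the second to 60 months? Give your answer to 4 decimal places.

0.3543

p₁ = S(36)/S(12) = 311/2,086 = 0.149089; p₂ = S(60)/S(36) = 75/311 = 0.241158.
P(at least one) = 1 − (1−p₁)(1−p₂) = 1 − 0.850911 × 0.758842 = 0.354293.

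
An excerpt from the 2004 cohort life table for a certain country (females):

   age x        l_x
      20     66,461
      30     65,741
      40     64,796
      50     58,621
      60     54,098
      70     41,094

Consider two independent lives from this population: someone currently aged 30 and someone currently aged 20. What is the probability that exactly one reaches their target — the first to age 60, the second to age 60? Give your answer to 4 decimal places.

p₁ = l_60/l_30 = 54,098/65,741 = 0.822896; p₂ = l_60/l_20 = 54,098/66,461 = 0.813981.
P(exactly one) = p₁(1−p₂) + (1−p₁)p₂ = 0.153074 + 0.144159 = 0.297234.

0.2972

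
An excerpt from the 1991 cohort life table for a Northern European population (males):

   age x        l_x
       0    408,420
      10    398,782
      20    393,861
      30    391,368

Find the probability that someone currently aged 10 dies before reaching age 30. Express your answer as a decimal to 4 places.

0.0186

P(die before 30 | alive at 10) = 1 − l_30/l_10 = 1 − 391,368/398,782 = (7,414)/398,782 = 0.018592.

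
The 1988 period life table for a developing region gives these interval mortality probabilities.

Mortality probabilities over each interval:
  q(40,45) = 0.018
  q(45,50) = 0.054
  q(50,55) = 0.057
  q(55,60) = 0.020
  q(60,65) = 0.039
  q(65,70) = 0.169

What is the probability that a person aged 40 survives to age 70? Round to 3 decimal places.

0.686

Survival from 40 to 70 is the product of surviving each interval: (1 − 0.018) × (1 − 0.054) × (1 − 0.057) × (1 − 0.020) × (1 − 0.039) × (1 − 0.169).
= 0.982 × 0.946 × 0.943 × 0.980 × 0.961 × 0.831 = 0.685591.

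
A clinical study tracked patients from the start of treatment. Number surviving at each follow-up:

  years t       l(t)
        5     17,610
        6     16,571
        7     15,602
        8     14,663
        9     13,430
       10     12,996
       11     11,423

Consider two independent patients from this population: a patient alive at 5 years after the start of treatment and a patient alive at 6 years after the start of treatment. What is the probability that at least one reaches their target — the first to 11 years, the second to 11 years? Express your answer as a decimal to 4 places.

p₁ = l(11)/l(5) = 11,423/17,610 = 0.648666; p₂ = l(11)/l(6) = 11,423/16,571 = 0.689337.
P(at least one) = 1 − (1−p₁)(1−p₂) = 1 − 0.351334 × 0.310663 = 0.890854.

0.8909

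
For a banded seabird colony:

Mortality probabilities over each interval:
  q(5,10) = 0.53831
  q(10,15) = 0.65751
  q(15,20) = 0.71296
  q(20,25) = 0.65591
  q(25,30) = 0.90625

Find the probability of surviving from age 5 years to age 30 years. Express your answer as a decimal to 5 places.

Survival from 5 to 30 is the product of surviving each interval: (1 − 0.53831) × (1 − 0.65751) × (1 − 0.71296) × (1 − 0.65591) × (1 − 0.90625).
= 0.46169 × 0.34249 × 0.28704 × 0.34409 × 0.09375 = 0.001464.

0.00146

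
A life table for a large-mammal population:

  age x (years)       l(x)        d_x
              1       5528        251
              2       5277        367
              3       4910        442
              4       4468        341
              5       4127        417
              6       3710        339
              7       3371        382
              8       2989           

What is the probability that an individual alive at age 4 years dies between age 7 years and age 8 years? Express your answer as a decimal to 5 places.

0.08550

This is the probability of reaching 7 but not 8, conditional on being alive at 4: (l(7) − l(8)) / l(4).
= (3371 − 2989) / 4468 = 382 / 4468 = 0.085497.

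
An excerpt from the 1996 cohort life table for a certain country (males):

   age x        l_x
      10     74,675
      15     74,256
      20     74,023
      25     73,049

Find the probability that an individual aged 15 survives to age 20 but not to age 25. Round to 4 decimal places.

We want 5|5q15 = (l_20 − l_25)/l_15.
This is the probability of reaching 20 but not 25, conditional on being alive at 15: (l_20 − l_25) / l_15.
= (74,023 − 73,049) / 74,256 = 974 / 74,256 = 0.013117.

0.0131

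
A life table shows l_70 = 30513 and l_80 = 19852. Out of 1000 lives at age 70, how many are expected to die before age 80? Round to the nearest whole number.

The relevant probability is 1 − 19852/30513 = 0.349392.
Expected number = 1000 × 0.349392 = 349.

349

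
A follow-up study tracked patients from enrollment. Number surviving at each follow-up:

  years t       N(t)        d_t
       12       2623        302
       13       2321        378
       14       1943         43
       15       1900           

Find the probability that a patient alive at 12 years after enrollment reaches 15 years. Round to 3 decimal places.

0.724

The conditional survival probability is N(15)/N(12) = 1900/2623 = 0.724361.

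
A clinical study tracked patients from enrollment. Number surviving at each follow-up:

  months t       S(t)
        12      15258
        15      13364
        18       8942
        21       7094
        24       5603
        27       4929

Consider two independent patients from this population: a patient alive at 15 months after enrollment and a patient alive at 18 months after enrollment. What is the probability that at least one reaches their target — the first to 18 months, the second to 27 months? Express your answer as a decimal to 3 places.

0.852

p₁ = S(18)/S(15) = 8942/13364 = 0.669111; p₂ = S(27)/S(18) = 4929/8942 = 0.551219.
P(at least one) = 1 − (1−p₁)(1−p₂) = 1 − 0.330889 × 0.448781 = 0.851503.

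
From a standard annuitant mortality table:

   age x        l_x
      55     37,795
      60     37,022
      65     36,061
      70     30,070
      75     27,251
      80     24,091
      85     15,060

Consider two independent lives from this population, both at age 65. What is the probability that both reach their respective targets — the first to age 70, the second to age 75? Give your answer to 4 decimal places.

0.6301

p₁ = l_70/l_65 = 30,070/36,061 = 0.833865; p₂ = l_75/l_65 = 27,251/36,061 = 0.755692.
P(both) = p₁ × p₂ = 0.833865 × 0.755692 = 0.630145.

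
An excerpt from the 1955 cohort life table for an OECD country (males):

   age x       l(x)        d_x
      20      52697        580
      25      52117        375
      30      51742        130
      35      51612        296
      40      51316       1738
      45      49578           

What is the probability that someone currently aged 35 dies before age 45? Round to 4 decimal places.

0.0394

P(die before 45 | alive at 35) = 1 − l(45)/l(35) = 1 − 49578/51612 = (2034)/51612 = 0.039409.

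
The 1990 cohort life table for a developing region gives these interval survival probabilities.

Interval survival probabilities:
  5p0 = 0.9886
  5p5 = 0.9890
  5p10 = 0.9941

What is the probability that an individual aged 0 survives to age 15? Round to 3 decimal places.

Chaining the interval survival probabilities: 0.9886 × 0.9890 × 0.9941.
= 0.971957.

0.972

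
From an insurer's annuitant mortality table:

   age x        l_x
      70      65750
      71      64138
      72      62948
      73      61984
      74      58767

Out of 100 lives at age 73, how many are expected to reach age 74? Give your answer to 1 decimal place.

The relevant probability is 58767/61984 = 0.948100.
Expected number = 100 × 0.948100 = 94.8.

94.8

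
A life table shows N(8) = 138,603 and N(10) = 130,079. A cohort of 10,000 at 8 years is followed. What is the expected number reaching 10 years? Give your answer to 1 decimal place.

The relevant probability is 130,079/138,603 = 0.938501.
Expected number = 10,000 × 0.938501 = 9385.0.

9385.0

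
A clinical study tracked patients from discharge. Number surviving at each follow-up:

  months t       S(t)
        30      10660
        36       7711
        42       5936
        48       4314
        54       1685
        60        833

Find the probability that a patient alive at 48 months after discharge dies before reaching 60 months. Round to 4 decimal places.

0.8069

P(die before 60 | alive at 48) = 1 − S(60)/S(48) = 1 − 833/4314 = (3481)/4314 = 0.806908.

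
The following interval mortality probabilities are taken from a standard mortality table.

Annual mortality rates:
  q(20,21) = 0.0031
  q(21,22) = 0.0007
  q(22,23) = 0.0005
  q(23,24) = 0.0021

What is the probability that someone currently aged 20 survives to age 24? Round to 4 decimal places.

0.9936

The overall survival probability is (1 − 0.0031) × (1 − 0.0007) × (1 − 0.0005) × (1 − 0.0021).
= 0.9969 × 0.9993 × 0.9995 × 0.9979 = 0.993613.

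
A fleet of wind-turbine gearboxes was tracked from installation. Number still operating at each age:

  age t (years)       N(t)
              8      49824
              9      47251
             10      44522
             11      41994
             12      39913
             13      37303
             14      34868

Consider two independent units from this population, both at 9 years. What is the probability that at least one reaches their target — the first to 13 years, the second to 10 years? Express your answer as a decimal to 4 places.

0.9878

p₁ = N(13)/N(9) = 37303/47251 = 0.789465; p₂ = N(10)/N(9) = 44522/47251 = 0.942245.
P(at least one) = 1 − (1−p₁)(1−p₂) = 1 − 0.210535 × 0.057755 = 0.987841.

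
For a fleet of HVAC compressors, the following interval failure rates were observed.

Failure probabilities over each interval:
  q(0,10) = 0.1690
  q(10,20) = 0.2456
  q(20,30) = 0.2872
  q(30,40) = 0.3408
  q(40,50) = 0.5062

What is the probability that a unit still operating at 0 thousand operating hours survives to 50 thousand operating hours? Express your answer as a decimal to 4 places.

0.1455

The overall survival probability is (1 − 0.1690) × (1 − 0.2456) × (1 − 0.2872) × (1 − 0.3408) × (1 − 0.5062).
= 0.8310 × 0.7544 × 0.7128 × 0.6592 × 0.4938 = 0.145458.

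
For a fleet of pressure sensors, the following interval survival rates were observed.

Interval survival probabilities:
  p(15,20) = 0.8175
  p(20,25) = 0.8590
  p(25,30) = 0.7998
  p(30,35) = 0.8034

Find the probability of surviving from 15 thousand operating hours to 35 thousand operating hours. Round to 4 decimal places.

0.4512

Survival from 15 to 35 is the product of surviving each interval: 0.8175 × 0.8590 × 0.7998 × 0.8034.
= 0.451226.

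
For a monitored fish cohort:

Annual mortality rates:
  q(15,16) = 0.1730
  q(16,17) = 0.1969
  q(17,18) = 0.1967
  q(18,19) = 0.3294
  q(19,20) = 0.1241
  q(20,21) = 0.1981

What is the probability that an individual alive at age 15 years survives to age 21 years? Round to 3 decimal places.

0.251

Survival from 15 to 21 is the product of surviving each interval: (1 − 0.1730) × (1 − 0.1969) × (1 − 0.1967) × (1 − 0.3294) × (1 − 0.1241) × (1 − 0.1981).
= 0.8270 × 0.8031 × 0.8033 × 0.6706 × 0.8759 × 0.8019 = 0.251299.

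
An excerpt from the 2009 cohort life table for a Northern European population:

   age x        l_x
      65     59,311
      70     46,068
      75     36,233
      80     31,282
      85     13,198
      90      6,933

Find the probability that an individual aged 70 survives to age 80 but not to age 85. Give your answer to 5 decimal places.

0.39255

This is the probability of reaching 80 but not 85, conditional on being alive at 70: (l_80 − l_85) / l_70.
= (31,282 − 13,198) / 46,068 = 18,084 / 46,068 = 0.392550.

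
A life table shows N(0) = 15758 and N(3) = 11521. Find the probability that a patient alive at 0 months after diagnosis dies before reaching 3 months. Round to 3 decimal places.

P(die before 3 | alive at 0) = 1 − N(3)/N(0) = 1 − 11521/15758 = (4237)/15758 = 0.268879.

0.269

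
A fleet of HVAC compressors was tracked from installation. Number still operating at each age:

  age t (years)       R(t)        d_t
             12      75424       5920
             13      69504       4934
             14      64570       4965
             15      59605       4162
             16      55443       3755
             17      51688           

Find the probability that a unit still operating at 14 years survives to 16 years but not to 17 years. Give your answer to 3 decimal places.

0.058

This is the probability of reaching 16 but not 17, conditional on being operational at 14: (R(16) − R(17)) / R(14).
= (55443 − 51688) / 64570 = 3755 / 64570 = 0.058154.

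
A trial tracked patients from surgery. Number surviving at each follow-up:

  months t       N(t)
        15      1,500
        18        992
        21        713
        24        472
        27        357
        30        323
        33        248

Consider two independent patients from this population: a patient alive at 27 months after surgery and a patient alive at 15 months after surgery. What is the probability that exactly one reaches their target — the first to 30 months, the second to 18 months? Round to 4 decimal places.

0.3694

p₁ = N(30)/N(27) = 323/357 = 0.904762; p₂ = N(18)/N(15) = 992/1,500 = 0.661333.
P(exactly one) = p₁(1−p₂) + (1−p₁)p₂ = 0.306413 + 0.062984 = 0.369397.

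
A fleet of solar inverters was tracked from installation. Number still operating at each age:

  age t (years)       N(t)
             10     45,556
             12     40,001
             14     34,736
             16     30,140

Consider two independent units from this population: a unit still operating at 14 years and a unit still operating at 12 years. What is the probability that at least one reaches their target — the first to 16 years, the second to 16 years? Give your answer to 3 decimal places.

p₁ = N(16)/N(14) = 30,140/34,736 = 0.867688; p₂ = N(16)/N(12) = 30,140/40,001 = 0.753481.
P(at least one) = 1 − (1−p₁)(1−p₂) = 1 − 0.132312 × 0.246519 = 0.967383.

0.967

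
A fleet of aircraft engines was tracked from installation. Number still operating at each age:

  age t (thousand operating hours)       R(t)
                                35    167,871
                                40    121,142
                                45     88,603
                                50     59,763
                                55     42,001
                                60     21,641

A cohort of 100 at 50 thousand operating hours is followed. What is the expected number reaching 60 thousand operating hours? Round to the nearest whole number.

The relevant probability is 21,641/59,763 = 0.362114.
Expected number = 100 × 0.362114 = 36.

36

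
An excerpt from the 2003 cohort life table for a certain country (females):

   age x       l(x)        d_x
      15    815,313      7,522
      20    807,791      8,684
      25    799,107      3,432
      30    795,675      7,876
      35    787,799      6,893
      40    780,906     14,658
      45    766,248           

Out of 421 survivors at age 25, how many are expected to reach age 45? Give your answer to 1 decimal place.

403.7

The relevant probability is 766,248/799,107 = 0.958880.
Expected number = 421 × 0.958880 = 403.7.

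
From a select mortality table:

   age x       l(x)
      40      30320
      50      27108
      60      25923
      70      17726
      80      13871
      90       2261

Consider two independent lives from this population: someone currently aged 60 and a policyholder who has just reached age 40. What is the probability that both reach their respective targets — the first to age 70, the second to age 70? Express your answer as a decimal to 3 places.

0.400

p₁ = l(70)/l(60) = 17726/25923 = 0.683794; p₂ = l(70)/l(40) = 17726/30320 = 0.584631.
P(both) = p₁ × p₂ = 0.683794 × 0.584631 = 0.399767.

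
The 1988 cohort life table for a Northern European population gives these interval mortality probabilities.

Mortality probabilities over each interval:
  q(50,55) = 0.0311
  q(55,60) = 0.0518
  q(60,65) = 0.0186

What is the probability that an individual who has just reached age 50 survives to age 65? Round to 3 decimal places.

The overall survival probability is (1 − 0.0311) × (1 − 0.0518) × (1 − 0.0186).
= 0.9689 × 0.9482 × 0.9814 = 0.901623.

0.902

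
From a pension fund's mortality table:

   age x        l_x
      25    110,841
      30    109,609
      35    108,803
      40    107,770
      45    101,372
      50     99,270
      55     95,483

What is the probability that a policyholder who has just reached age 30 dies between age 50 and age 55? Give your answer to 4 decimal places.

0.0346

This is the probability of reaching 50 but not 55, conditional on being alive at 30: (l_50 − l_55) / l_30.
= (99,270 − 95,483) / 109,609 = 3,787 / 109,609 = 0.034550.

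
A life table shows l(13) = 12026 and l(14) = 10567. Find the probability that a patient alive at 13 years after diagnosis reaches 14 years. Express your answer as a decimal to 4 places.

The conditional survival probability is l(14)/l(13) = 10567/12026 = 0.878680.

0.8787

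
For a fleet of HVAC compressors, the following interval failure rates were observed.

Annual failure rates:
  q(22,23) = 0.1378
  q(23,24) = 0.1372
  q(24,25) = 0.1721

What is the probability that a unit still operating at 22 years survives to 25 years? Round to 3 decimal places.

0.616

P(survive 22→25) = (1 − 0.1378) × (1 − 0.1372) × (1 − 0.1721).
= 0.8622 × 0.8628 × 0.8279 = 0.615880.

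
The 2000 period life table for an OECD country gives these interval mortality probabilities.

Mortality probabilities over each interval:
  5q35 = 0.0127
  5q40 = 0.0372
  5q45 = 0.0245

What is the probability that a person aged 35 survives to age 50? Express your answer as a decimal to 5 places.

Chaining the interval survival probabilities: (1 − 0.0127) × (1 − 0.0372) × (1 − 0.0245).
= 0.9873 × 0.9628 × 0.9755 = 0.927283.

0.92728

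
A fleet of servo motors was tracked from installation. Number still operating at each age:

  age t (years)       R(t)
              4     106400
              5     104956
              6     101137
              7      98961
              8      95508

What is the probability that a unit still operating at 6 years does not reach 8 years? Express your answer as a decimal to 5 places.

0.05566

P(fail before 8 | operational at 6) = 1 − R(8)/R(6) = 1 − 95508/101137 = (5629)/101137 = 0.055657.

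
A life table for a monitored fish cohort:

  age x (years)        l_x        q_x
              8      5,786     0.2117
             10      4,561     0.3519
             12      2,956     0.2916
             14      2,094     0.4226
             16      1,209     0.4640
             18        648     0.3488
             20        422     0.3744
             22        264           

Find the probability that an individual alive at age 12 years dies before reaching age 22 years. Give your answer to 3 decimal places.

P(die before 22 | alive at 12) = 1 − l_22/l_12 = 1 − 264/2,956 = (2,692)/2,956 = 0.910690.

0.911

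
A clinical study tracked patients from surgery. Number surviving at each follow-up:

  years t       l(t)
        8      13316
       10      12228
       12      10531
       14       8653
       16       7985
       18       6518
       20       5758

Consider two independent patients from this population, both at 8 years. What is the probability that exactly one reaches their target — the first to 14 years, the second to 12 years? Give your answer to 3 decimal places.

p₁ = l(14)/l(8) = 8653/13316 = 0.649820; p₂ = l(12)/l(8) = 10531/13316 = 0.790853.
P(exactly one) = p₁(1−p₂) + (1−p₁)p₂ = 0.135908 + 0.276941 = 0.412849.

0.413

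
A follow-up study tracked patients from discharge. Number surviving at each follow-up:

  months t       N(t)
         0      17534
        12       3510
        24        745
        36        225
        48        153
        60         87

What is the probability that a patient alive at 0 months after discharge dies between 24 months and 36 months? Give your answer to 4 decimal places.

This is the probability of reaching 24 but not 36, conditional on being alive at 0: (N(24) − N(36)) / N(0).
= (745 − 225) / 17534 = 520 / 17534 = 0.029657.

0.0297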